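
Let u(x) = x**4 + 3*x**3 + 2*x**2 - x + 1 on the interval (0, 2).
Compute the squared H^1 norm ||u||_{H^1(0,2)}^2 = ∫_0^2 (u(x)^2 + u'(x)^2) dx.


||u||_{H^1}^2 = 829408/315

The H^1 norm (squared) on an interval (0, L) is
  ||u||_{H^1}^2 = ∫_0^L u(x)^2 dx + ∫_0^L u'(x)^2 dx.
Compute u'(x) = 4*x**3 + 9*x**2 + 4*x - 1.
Then u(x)^2 = x**8 + 6*x**7 + 13*x**6 + 10*x**5 + 2*x**3 + 5*x**2 - 2*x + 1 and u'(x)^2 = 16*x**6 + 72*x**5 + 113*x**4 + 64*x**3 - 2*x**2 - 8*x + 1.
Integrate each monomial from 0 to 2 using ∫_0^2 c·x^n dx = c·2^(n+1)/(n+1):
  ∫_0^2 u(x)^2 dx = ∫_0^2 (x^8 + 6*x^7 + 13*x^6 + 10*x^5 + 2*x^3 + 5*x^2 - 2*x + 1) dx. Term by term:
    ∫_0^2 x^8 dx = 512/9;  ∫_0^2 6*x^7 dx = 192;  ∫_0^2 13*x^6 dx = 1664/7;
    ∫_0^2 10*x^5 dx = 320/3;  ∫_0^2 2*x^3 dx = 8;  ∫_0^2 5*x^2 dx = 40/3;
    ∫_0^2 -2*x dx = -4;  ∫_0^2 1 dx = 2.
  Sum: 512/9 + 192 + 1664/7 + 320/3 + 8 + 40/3 − 4 + 2 = 38594/63.
  ∫_0^2 u'(x)^2 dx = ∫_0^2 (16*x^6 + 72*x^5 + 113*x^4 + 64*x^3 - 2*x^2 - 8*x + 1) dx. Term by term:
    ∫_0^2 16*x^6 dx = 2048/7;  ∫_0^2 72*x^5 dx = 768;  ∫_0^2 113*x^4 dx = 3616/5;
    ∫_0^2 64*x^3 dx = 256;  ∫_0^2 -2*x^2 dx = -16/3;  ∫_0^2 -8*x dx = -16;
    ∫_0^2 1 dx = 2.
  Sum: 2048/7 + 768 + 3616/5 + 256 − 16/3 − 16 + 2 = 212146/105.
Adding: ||u||_{H^1}^2 = 38594/63 + 212146/105 = 829408/315.


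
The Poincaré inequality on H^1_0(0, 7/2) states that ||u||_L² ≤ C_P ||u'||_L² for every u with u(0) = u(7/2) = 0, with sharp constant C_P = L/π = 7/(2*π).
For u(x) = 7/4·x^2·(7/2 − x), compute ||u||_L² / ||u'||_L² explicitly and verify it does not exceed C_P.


||u||_L² / ||u'||_L² = sqrt(14)/4 < C_P = 7/(2*π).

u(x) = 7/4·x^2·(7/2 − x), so u'(x) = 7*x*(7 - 3*x)/4.
u(x) = 7/4·x^2·(7/2 − x) vanishes at x = 0 and x = 7/2, so u ∈ H^1_0(0, 7/2). Differentiate via the product rule and integrate the resulting polynomials term by term.
  ∫_0^7/2 u² dx = ∫_0^7/2 (49*x^6/16 - 343*x^5/16 + 2401*x^4/64) dx. Term by term:
    ∫_0^7/2 49*x^6/16 dx = 5764801/2048;  ∫_0^7/2 -343*x^5/16 dx = -40353607/6144;  ∫_0^7/2 2401*x^4/64 dx = 40353607/10240.
  Sum: 5764801/2048 − 40353607/6144 + 40353607/10240 = 5764801/30720.
  ∫_0^7/2 (u')² dx = ∫_0^7/2 (441*x^4/16 - 1029*x^3/8 + 2401*x^2/16) dx. Term by term:
    ∫_0^7/2 441*x^4/16 dx = 7411887/2560;  ∫_0^7/2 -1029*x^3/8 dx = -2470629/512;  ∫_0^7/2 2401*x^2/16 dx = 823543/384.
  Sum: 7411887/2560 − 2470629/512 + 823543/384 = 823543/3840.
∫_0^7/2 u² dx = 5764801/30720, so ||u||_L² = 2401*sqrt(30)/960.
∫_0^7/2 (u')² dx = 823543/3840, so ||u'||_L² = 343*sqrt(105)/240.
Ratio ||u||_L² / ||u'||_L² = sqrt(14)/4.
Sharp Poincaré constant on H^1_0(0, 7/2) is C_P = L/π = 7/(2*π), achieved by sin(2*π/7·x).
A polynomial bump cannot attain the sharp Poincaré constant (only the first sine eigenfunction does), so the ratio is strictly less than C_P, consistent with ||u||_L² ≤ C_P ||u'||_L².


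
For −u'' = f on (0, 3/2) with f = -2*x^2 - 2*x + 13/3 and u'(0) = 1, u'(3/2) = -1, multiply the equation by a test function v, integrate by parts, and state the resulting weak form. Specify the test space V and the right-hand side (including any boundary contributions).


V = H^1(0, 3/2) (v unrestricted at boundary; u is determined up to an additive constant); weak form: ∫_0^3/2 u'v' dx = ∫_0^3/2 (-2*x^2 - 2*x + 13/3) v dx − v(3/2) − v(0) for all v ∈ V.

Multiply both sides by a test function v and integrate from 0 to 3/2:
  ∫_0^3/2 −u''(x) v(x) dx = ∫_0^3/2 f(x) v(x) dx.
Integrate the LHS by parts once:
  ∫_0^3/2 −u'' v dx = −[u'(x) v(x)]_0^3/2 + ∫_0^3/2 u'(x) v'(x) dx.
Thus ∫_0^3/2 u'(x) v'(x) dx = ∫_0^3/2 f(x) v(x) dx + [u'(x) v(x)]_0^3/2.
Choose V so that boundary terms are either known or forced to vanish.
u has inhomogeneous Neumann u'(0) = 1, u'(3/2) = -1. [u' v]_0^3/2 = (-1)·v(3/2) − (1)·v(0) = − v(3/2) − v(0). Take V = H^1(0, 3/2); boundary term becomes part of RHS.
Weak formulation: find u (satisfying any essential BC) such that ∫_0^3/2 u'(x) v'(x) dx = ∫_0^3/2 f v dx − v(3/2) − v(0) for all v ∈ V (Neumann data are natural BCs: they enter the RHS as boundary terms).
Substituting f(x) = -2*x^2 - 2*x + 13/3, the right-hand side is ∫_0^3/2 (-2*x^2 - 2*x + 13/3) v dx − v(3/2) − v(0).
Compatibility check (pure Neumann): taking v ≡ 1 ∈ V gives 0 = ∫_0^3/2 f dx + (-1) − (1), i.e. ∫_0^3/2 f dx must equal u'(0) − u'(3/2) = 2. Indeed ∫_0^3/2 (-2*x^2 - 2*x + 13/3) dx = 2, so the data are compatible. The solution is then unique only up to an additive constant (fix it e.g. by requiring ∫_0^3/2 u dx = 0).


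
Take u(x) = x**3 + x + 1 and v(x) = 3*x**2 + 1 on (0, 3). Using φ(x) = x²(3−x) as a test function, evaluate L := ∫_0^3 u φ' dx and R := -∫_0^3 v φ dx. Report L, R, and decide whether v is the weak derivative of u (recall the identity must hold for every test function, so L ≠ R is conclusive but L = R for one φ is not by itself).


LHS = -1593/20, RHS = -1593/20. Yes, v = u' weakly.

u(x) = x**3 + x + 1, classical derivative u'(x) = 3*x**2 + 1.
φ(x) = x²(3−x), so φ'(x) = 3*x*(2 - x).
Note φ(0) = φ(3) = 0, so the boundary term u·φ vanishes.
LHS = ∫_0^3 u(x) φ'(x) dx = ∫_0^3 (-3*x^5 + 6*x^4 - 3*x^3 + 3*x^2 + 6*x) dx. Term by term:
  ∫_0^3 -3*x^5 dx = -729/2;  ∫_0^3 6*x^4 dx = 1458/5;  ∫_0^3 -3*x^3 dx = -243/4;
  ∫_0^3 3*x^2 dx = 27;  ∫_0^3 6*x dx = 27.
Sum: -729/2 + 1458/5 − 243/4 + 27 + 27 = -1593/20.
So LHS = -1593/20.
∫_0^3 v(x) φ(x) dx = ∫_0^3 (-3*x^5 + 9*x^4 - x^3 + 3*x^2) dx. Term by term:
  ∫_0^3 -3*x^5 dx = -729/2;  ∫_0^3 9*x^4 dx = 2187/5;  ∫_0^3 -x^3 dx = -81/4;
  ∫_0^3 3*x^2 dx = 27.
Sum: -729/2 + 2187/5 − 81/4 + 27 = 1593/20.
So RHS = -∫_0^3 v(x) φ(x) dx = -1593/20.
LHS = RHS, so the identity holds for this test φ.
Moreover u is smooth here and v(x) = u'(x) = 3*x**2 + 1 pointwise, so the identity holds for every test function. Hence v is the weak derivative of u.


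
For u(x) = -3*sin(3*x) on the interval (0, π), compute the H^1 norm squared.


||u||_{H^1(0,π)}^2 = 45*π

u'(x) = -9*cos(3*x).
Expand u² and (u')² and integrate term by term on (0, π), using: for integers n ≥ 1, ∫_0^π sin²(nx) dx = ∫_0^π cos²(nx) dx = π/2; for n ≠ n', ∫_0^π sin(nx)sin(n'x) dx = ∫_0^π cos(nx)cos(n'x) dx = 0; and by product-to-sum, ∫_0^π sin(nx)cos(n'x) dx = ½∫_0^π [sin((n+n')x) + sin((n−n')x)] dx, which is 0 when n+n' is even and 2n/(n²−n'²) when n+n' is odd (it need not vanish on (0, π)).
  u² squared terms: (-3)²·∫sin(3x)² dx = 9·π/2 = 9*π/2.
  So ∫_0^π u² dx = 9*π/2.
  (u')² squared terms: (-9)²·∫cos(3x)² dx = 81·π/2 = 81*π/2.
  So ∫_0^π (u')² dx = 81*π/2.
||u||_{H^1}^2 = (9*π/2) + (81*π/2) = 45*π.


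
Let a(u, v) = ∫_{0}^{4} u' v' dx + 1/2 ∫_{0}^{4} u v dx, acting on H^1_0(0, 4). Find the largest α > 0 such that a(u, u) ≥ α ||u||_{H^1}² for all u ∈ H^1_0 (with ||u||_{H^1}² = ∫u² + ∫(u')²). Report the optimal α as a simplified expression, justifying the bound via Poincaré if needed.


α = (8 + π^2)/(π^2 + 16)

Coercivity of a(·,·) on H^1_0(0, 4) means a(u, u) ≥ α ||u||_{H^1}² for every u ∈ H^1_0.
The interval has length L = 4, and Poincaré/coercivity depend only on L. Here a(u, u) = ∫(u')² + (1/2)·∫u².
Here 0 < c = 1/2 < 1. The condition a(u,u) ≥ α||u||_{H^1}² reads (1−α)∫(u')² ≥ (α−c)∫u². Any admissible α is ≤ 1 (rapidly oscillating u have ∫u²/∫(u')² → 0), and α = 1 would force 0 ≥ (1−c)∫u², impossible since c < 1; so 1−α > 0. By the sharp Poincaré inequality on H^1_0 of an interval of length L, ∫(u')² ≥ (π/L)²∫u² with equality for the first sine mode sin(π(x−x₀)/L) (x₀ the left endpoint), so the inequality holds for all u iff (1−α)(π/L)² ≥ α − c, i.e. α ≤ ((π/L)² + c)/((π/L)² + 1) = (1 + c(L/π)²)/(1 + (L/π)²). With (π/L)² = π^2/16 and c = 1/2, the largest admissible constant is α = ((π/L)² + c)/((π/L)² + 1).
Simplifying, α = (8 + π^2)/(π^2 + 16).


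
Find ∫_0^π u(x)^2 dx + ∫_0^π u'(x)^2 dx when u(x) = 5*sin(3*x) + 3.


||u||_{H^1(0,π)}^2 = 20 + 134*π

u'(x) = 15*cos(3*x).
Expand u² and (u')² and integrate term by term on (0, π), using: for integers n ≥ 1, ∫_0^π sin²(nx) dx = ∫_0^π cos²(nx) dx = π/2; for n ≠ n', ∫_0^π sin(nx)sin(n'x) dx = ∫_0^π cos(nx)cos(n'x) dx = 0; and by product-to-sum, ∫_0^π sin(nx)cos(n'x) dx = ½∫_0^π [sin((n+n')x) + sin((n−n')x)] dx, which is 0 when n+n' is even and 2n/(n²−n'²) when n+n' is odd (it need not vanish on (0, π)). For the constant mode: ∫_0^π 1 dx = π, ∫_0^π cos(nx) dx = 0, ∫_0^π sin(nx) dx = (1−(−1)^n)/n.
  u² squared terms: (3)²·∫1 dx = 9·π = 9*π;  (5)²·∫sin(3x)² dx = 25·π/2 = 25*π/2.
  u² cross terms: 2·(3)·(5)·∫1·sin(3x) dx = 30·(2/3) = 20.
  So ∫_0^π u² dx = 9*π + 25*π/2 + 20 = 20 + 43*π/2.
  (u')² squared terms: (15)²·∫cos(3x)² dx = 225·π/2 = 225*π/2.
  So ∫_0^π (u')² dx = 225*π/2.
||u||_{H^1}^2 = (20 + 43*π/2) + (225*π/2) = 20 + 134*π.


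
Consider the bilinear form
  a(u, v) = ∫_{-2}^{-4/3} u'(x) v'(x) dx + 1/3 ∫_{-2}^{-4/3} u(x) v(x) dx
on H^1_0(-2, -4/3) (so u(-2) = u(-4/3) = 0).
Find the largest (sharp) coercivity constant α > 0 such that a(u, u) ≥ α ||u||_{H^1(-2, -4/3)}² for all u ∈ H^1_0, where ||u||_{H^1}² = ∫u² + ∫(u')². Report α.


α = (4 + 27*π^2)/(3*(4 + 9*π^2))

Coercivity of a(·,·) on H^1_0(-2, -4/3) means a(u, u) ≥ α ||u||_{H^1}² for every u ∈ H^1_0.
The interval has length L = 2/3, and Poincaré/coercivity depend only on L. Here a(u, u) = ∫(u')² + (1/3)·∫u².
Here 0 < c = 1/3 < 1. The condition a(u,u) ≥ α||u||_{H^1}² reads (1−α)∫(u')² ≥ (α−c)∫u². Any admissible α is ≤ 1 (rapidly oscillating u have ∫u²/∫(u')² → 0), and α = 1 would force 0 ≥ (1−c)∫u², impossible since c < 1; so 1−α > 0. By the sharp Poincaré inequality on H^1_0 of an interval of length L, ∫(u')² ≥ (π/L)²∫u² with equality for the first sine mode sin(π(x−x₀)/L) (x₀ the left endpoint), so the inequality holds for all u iff (1−α)(π/L)² ≥ α − c, i.e. α ≤ ((π/L)² + c)/((π/L)² + 1) = (1 + c(L/π)²)/(1 + (L/π)²). With (π/L)² = 9*π^2/4 and c = 1/3, the largest admissible constant is α = ((π/L)² + c)/((π/L)² + 1).
Simplifying, α = (4 + 27*π^2)/(3*(4 + 9*π^2)).


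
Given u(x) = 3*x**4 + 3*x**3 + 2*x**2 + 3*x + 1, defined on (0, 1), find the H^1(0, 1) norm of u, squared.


||u||_{H^1}^2 = 16967/84

The H^1 norm (squared) on an interval (0, L) is
  ||u||_{H^1}^2 = ∫_0^L u(x)^2 dx + ∫_0^L u'(x)^2 dx.
Compute u'(x) = 12*x**3 + 9*x**2 + 4*x + 3.
Then u(x)^2 = 9*x**8 + 18*x**7 + 21*x**6 + 30*x**5 + 28*x**4 + 18*x**3 + 13*x**2 + 6*x + 1 and u'(x)^2 = 144*x**6 + 216*x**5 + 177*x**4 + 144*x**3 + 70*x**2 + 24*x + 9.
Integrate each monomial from 0 to 1 using ∫_0^1 c·x^n dx = c·1^(n+1)/(n+1):
  ∫_0^1 u(x)^2 dx = ∫_0^1 (9*x^8 + 18*x^7 + 21*x^6 + 30*x^5 + 28*x^4 + 18*x^3 + 13*x^2 + 6*x + 1) dx. Term by term:
    ∫_0^1 9*x^8 dx = 1;  ∫_0^1 18*x^7 dx = 9/4;  ∫_0^1 21*x^6 dx = 3;
    ∫_0^1 30*x^5 dx = 5;  ∫_0^1 28*x^4 dx = 28/5;  ∫_0^1 18*x^3 dx = 9/2;
    ∫_0^1 13*x^2 dx = 13/3;  ∫_0^1 6*x dx = 3;  ∫_0^1 1 dx = 1.
  Sum: 1 + 9/4 + 3 + 5 + 28/5 + 9/2 + 13/3 + 3 + 1 = 1781/60.
  ∫_0^1 u'(x)^2 dx = ∫_0^1 (144*x^6 + 216*x^5 + 177*x^4 + 144*x^3 + 70*x^2 + 24*x + 9) dx. Term by term:
    ∫_0^1 144*x^6 dx = 144/7;  ∫_0^1 216*x^5 dx = 36;  ∫_0^1 177*x^4 dx = 177/5;
    ∫_0^1 144*x^3 dx = 36;  ∫_0^1 70*x^2 dx = 70/3;  ∫_0^1 24*x dx = 12;
    ∫_0^1 9 dx = 9.
  Sum: 144/7 + 36 + 177/5 + 36 + 70/3 + 12 + 9 = 18092/105.
Adding: ||u||_{H^1}^2 = 1781/60 + 18092/105 = 16967/84.


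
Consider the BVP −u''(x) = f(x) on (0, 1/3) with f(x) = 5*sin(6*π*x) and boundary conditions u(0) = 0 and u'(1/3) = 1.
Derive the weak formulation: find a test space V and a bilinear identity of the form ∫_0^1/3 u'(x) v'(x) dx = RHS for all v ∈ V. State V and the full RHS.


V = {v ∈ H^1(0, 1/3) : v(0) = 0} (test functions vanish at x = 0 where u is specified); weak form: ∫_0^1/3 u'v' dx = ∫_0^1/3 (5*sin(6*π*x)) v dx + v(1/3) for all v ∈ V.

Multiply both sides by a test function v and integrate from 0 to 1/3:
  ∫_0^1/3 −u''(x) v(x) dx = ∫_0^1/3 f(x) v(x) dx.
Integrate the LHS by parts once:
  ∫_0^1/3 −u'' v dx = −[u'(x) v(x)]_0^1/3 + ∫_0^1/3 u'(x) v'(x) dx.
Thus ∫_0^1/3 u'(x) v'(x) dx = ∫_0^1/3 f(x) v(x) dx + [u'(x) v(x)]_0^1/3.
Choose V so that boundary terms are either known or forced to vanish.
Mixed BC: u(0) = 0 (Dirichlet) and u'(1/3) = 1 (Neumann). Define V = {v ∈ H^1(0, 1/3) : v(0) = 0}. Then [u' v]_0^1/3 = u'(1/3)·v(1/3) − u'(0)·0 = v(1/3).
Weak formulation: find u (satisfying any essential BC) such that ∫_0^1/3 u'(x) v'(x) dx = ∫_0^1/3 f v dx + v(1/3) for all v ∈ V (Dirichlet at 0 absorbed into V; Neumann datum at x = 1/3 contributes the boundary term).
Substituting f(x) = 5*sin(6*π*x), the right-hand side is ∫_0^1/3 (5*sin(6*π*x)) v dx + v(1/3).


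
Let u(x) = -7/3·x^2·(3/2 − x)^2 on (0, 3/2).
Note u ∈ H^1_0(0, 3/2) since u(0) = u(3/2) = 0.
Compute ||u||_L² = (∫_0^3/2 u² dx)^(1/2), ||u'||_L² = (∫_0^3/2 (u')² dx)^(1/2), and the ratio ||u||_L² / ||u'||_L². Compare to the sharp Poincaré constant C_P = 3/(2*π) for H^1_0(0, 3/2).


||u||_L² / ||u'||_L² = sqrt(3)/4 < C_P = 3/(2*π).

u(x) = -7/3·x^2·(3/2 − x)^2, so u'(x) = 7*x*(-8*x^2 + 18*x - 9)/6.
u(x) = -7/3·x^2·(3/2 − x)^2 vanishes at x = 0 and x = 3/2, so u ∈ H^1_0(0, 3/2). Differentiate via the product rule and integrate the resulting polynomials term by term.
  ∫_0^3/2 u² dx = ∫_0^3/2 (49*x^8/9 - 98*x^7/3 + 147*x^6/2 - 147*x^5/2 + 441*x^4/16) dx. Term by term:
    ∫_0^3/2 49*x^8/9 dx = 11907/512;  ∫_0^3/2 -98*x^7/3 dx = -107163/1024;  ∫_0^3/2 147*x^6/2 dx = 45927/256;
    ∫_0^3/2 -147*x^5/2 dx = -35721/256;  ∫_0^3/2 441*x^4/16 dx = 107163/2560.
  Sum: 11907/512 − 107163/1024 + 45927/256 − 35721/256 + 107163/2560 = 1701/5120.
  ∫_0^3/2 (u')² dx = ∫_0^3/2 (784*x^6/9 - 392*x^5 + 637*x^4 - 441*x^3 + 441*x^2/4) dx. Term by term:
    ∫_0^3/2 784*x^6/9 dx = 1701/8;  ∫_0^3/2 -392*x^5 dx = -11907/16;  ∫_0^3/2 637*x^4 dx = 154791/160;
    ∫_0^3/2 -441*x^3 dx = -35721/64;  ∫_0^3/2 441*x^2/4 dx = 3969/32.
  Sum: 1701/8 − 11907/16 + 154791/160 − 35721/64 + 3969/32 = 567/320.
∫_0^3/2 u² dx = 1701/5120, so ||u||_L² = 9*sqrt(105)/160.
∫_0^3/2 (u')² dx = 567/320, so ||u'||_L² = 9*sqrt(35)/40.
Ratio ||u||_L² / ||u'||_L² = sqrt(3)/4.
Sharp Poincaré constant on H^1_0(0, 3/2) is C_P = L/π = 3/(2*π), achieved by sin(2*π/3·x).
A polynomial bump cannot attain the sharp Poincaré constant (only the first sine eigenfunction does), so the ratio is strictly less than C_P, consistent with ||u||_L² ≤ C_P ||u'||_L².


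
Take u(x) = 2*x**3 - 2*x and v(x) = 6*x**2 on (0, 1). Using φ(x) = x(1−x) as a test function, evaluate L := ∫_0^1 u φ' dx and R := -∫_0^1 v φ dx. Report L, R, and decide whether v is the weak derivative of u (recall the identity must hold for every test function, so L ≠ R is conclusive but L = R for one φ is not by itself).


LHS = 1/30, RHS = -3/10. No, v is not the weak derivative of u.

u(x) = 2*x**3 - 2*x, classical derivative u'(x) = 6*x**2 - 2.
φ(x) = x(1−x), so φ'(x) = 1 - 2*x.
Note φ(0) = φ(1) = 0, so the boundary term u·φ vanishes.
LHS = ∫_0^1 u(x) φ'(x) dx = ∫_0^1 (-4*x^4 + 2*x^3 + 4*x^2 - 2*x) dx. Term by term:
  ∫_0^1 -4*x^4 dx = -4/5;  ∫_0^1 2*x^3 dx = 1/2;  ∫_0^1 4*x^2 dx = 4/3;
  ∫_0^1 -2*x dx = -1.
Sum: -4/5 + 1/2 + 4/3 − 1 = 1/30.
So LHS = 1/30.
∫_0^1 v(x) φ(x) dx = ∫_0^1 (-6*x^4 + 6*x^3) dx. Term by term:
  ∫_0^1 -6*x^4 dx = -6/5;  ∫_0^1 6*x^3 dx = 3/2.
Sum: -6/5 + 3/2 = 3/10.
So RHS = -∫_0^1 v(x) φ(x) dx = -3/10.
LHS − RHS = 1/3 ≠ 0, so the identity fails.
(For a valid weak derivative the identity must hold for EVERY test function, in particular this one. The failure shows v is NOT the weak derivative of u.)
Correct weak derivative would be u'(x) = 6*x**2 - 2.


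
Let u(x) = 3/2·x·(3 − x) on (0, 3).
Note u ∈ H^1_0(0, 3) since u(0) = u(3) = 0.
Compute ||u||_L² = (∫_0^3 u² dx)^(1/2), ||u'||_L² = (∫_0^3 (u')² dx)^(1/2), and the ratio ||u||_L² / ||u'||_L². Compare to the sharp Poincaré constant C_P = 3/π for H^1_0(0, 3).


||u||_L² / ||u'||_L² = 3*sqrt(10)/10 < C_P = 3/π.

u(x) = 3/2·x·(3 − x), so u'(x) = 9/2 - 3*x.
u(x) = 3/2·x·(3 − x) vanishes at x = 0 and x = 3, so u ∈ H^1_0(0, 3). Differentiate via the product rule and integrate the resulting polynomials term by term.
  ∫_0^3 u² dx = ∫_0^3 (9*x^4/4 - 27*x^3/2 + 81*x^2/4) dx. Term by term:
    ∫_0^3 9*x^4/4 dx = 2187/20;  ∫_0^3 -27*x^3/2 dx = -2187/8;  ∫_0^3 81*x^2/4 dx = 729/4.
  Sum: 2187/20 − 2187/8 + 729/4 = 729/40.
  ∫_0^3 (u')² dx = ∫_0^3 (9*x^2 - 27*x + 81/4) dx. Term by term:
    ∫_0^3 9*x^2 dx = 81;  ∫_0^3 -27*x dx = -243/2;  ∫_0^3 81/4 dx = 243/4.
  Sum: 81 − 243/2 + 243/4 = 81/4.
∫_0^3 u² dx = 729/40, so ||u||_L² = 27*sqrt(10)/20.
∫_0^3 (u')² dx = 81/4, so ||u'||_L² = 9/2.
Ratio ||u||_L² / ||u'||_L² = 3*sqrt(10)/10.
Sharp Poincaré constant on H^1_0(0, 3) is C_P = L/π = 3/π, achieved by sin(π/3·x).
A polynomial bump cannot attain the sharp Poincaré constant (only the first sine eigenfunction does), so the ratio is strictly less than C_P, consistent with ||u||_L² ≤ C_P ||u'||_L².


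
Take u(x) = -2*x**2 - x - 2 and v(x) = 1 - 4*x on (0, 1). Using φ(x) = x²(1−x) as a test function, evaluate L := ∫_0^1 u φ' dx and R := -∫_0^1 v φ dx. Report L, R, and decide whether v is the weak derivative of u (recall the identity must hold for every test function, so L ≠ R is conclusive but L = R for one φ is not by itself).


LHS = 17/60, RHS = 7/60. No, v is not the weak derivative of u.

u(x) = -2*x**2 - x - 2, classical derivative u'(x) = -4*x - 1.
φ(x) = x²(1−x), so φ'(x) = x*(2 - 3*x).
Note φ(0) = φ(1) = 0, so the boundary term u·φ vanishes.
LHS = ∫_0^1 u(x) φ'(x) dx = ∫_0^1 (6*x^4 - x^3 + 4*x^2 - 4*x) dx. Term by term:
  ∫_0^1 6*x^4 dx = 6/5;  ∫_0^1 -x^3 dx = -1/4;  ∫_0^1 4*x^2 dx = 4/3;
  ∫_0^1 -4*x dx = -2.
Sum: 6/5 − 1/4 + 4/3 − 2 = 17/60.
So LHS = 17/60.
∫_0^1 v(x) φ(x) dx = ∫_0^1 (4*x^4 - 5*x^3 + x^2) dx. Term by term:
  ∫_0^1 4*x^4 dx = 4/5;  ∫_0^1 -5*x^3 dx = -5/4;  ∫_0^1 x^2 dx = 1/3.
Sum: 4/5 − 5/4 + 1/3 = -7/60.
So RHS = -∫_0^1 v(x) φ(x) dx = 7/60.
LHS − RHS = 1/6 ≠ 0, so the identity fails.
(For a valid weak derivative the identity must hold for EVERY test function, in particular this one. The failure shows v is NOT the weak derivative of u.)
Correct weak derivative would be u'(x) = -4*x - 1.


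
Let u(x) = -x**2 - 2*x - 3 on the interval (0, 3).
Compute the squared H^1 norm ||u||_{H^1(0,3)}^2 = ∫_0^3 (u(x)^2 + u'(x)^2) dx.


||u||_{H^1}^2 = 1923/5

The H^1 norm (squared) on an interval (0, L) is
  ||u||_{H^1}^2 = ∫_0^L u(x)^2 dx + ∫_0^L u'(x)^2 dx.
Compute u'(x) = -2*x - 2.
Then u(x)^2 = x**4 + 4*x**3 + 10*x**2 + 12*x + 9 and u'(x)^2 = 4*x**2 + 8*x + 4.
Integrate each monomial from 0 to 3 using ∫_0^3 c·x^n dx = c·3^(n+1)/(n+1):
  ∫_0^3 u(x)^2 dx = ∫_0^3 (x^4 + 4*x^3 + 10*x^2 + 12*x + 9) dx. Term by term:
    ∫_0^3 x^4 dx = 243/5;  ∫_0^3 4*x^3 dx = 81;  ∫_0^3 10*x^2 dx = 90;
    ∫_0^3 12*x dx = 54;  ∫_0^3 9 dx = 27.
  Sum: 243/5 + 81 + 90 + 54 + 27 = 1503/5.
  ∫_0^3 u'(x)^2 dx = ∫_0^3 (4*x^2 + 8*x + 4) dx. Term by term:
    ∫_0^3 4*x^2 dx = 36;  ∫_0^3 8*x dx = 36;  ∫_0^3 4 dx = 12.
  Sum: 36 + 36 + 12 = 84.
Adding: ||u||_{H^1}^2 = 1503/5 + 84 = 1923/5.


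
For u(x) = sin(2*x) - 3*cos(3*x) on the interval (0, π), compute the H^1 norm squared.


||u||_{H^1(0,π)}^2 = 48 + 95*π/2

u'(x) = 9*sin(3*x) + 2*cos(2*x).
Expand u² and (u')² and integrate term by term on (0, π), using: for integers n ≥ 1, ∫_0^π sin²(nx) dx = ∫_0^π cos²(nx) dx = π/2; for n ≠ n', ∫_0^π sin(nx)sin(n'x) dx = ∫_0^π cos(nx)cos(n'x) dx = 0; and by product-to-sum, ∫_0^π sin(nx)cos(n'x) dx = ½∫_0^π [sin((n+n')x) + sin((n−n')x)] dx, which is 0 when n+n' is even and 2n/(n²−n'²) when n+n' is odd (it need not vanish on (0, π)).
  u² squared terms: (-3)²·∫cos(3x)² dx = 9·π/2 = 9*π/2;  (1)²·∫sin(2x)² dx = 1·π/2 = π/2.
  u² cross terms: 2·(-3)·(1)·∫cos(3x)·sin(2x) dx = -6·(-4/5) = 24/5.
  So ∫_0^π u² dx = 9*π/2 + π/2 + 24/5 = 24/5 + 5*π.
  (u')² squared terms: (2)²·∫cos(2x)² dx = 4·π/2 = 2*π;  (9)²·∫sin(3x)² dx = 81·π/2 = 81*π/2.
  (u')² cross terms: 2·(2)·(9)·∫cos(2x)·sin(3x) dx = 36·(6/5) = 216/5.
  So ∫_0^π (u')² dx = 2*π + 81*π/2 + 216/5 = 216/5 + 85*π/2.
||u||_{H^1}^2 = (24/5 + 5*π) + (216/5 + 85*π/2) = 48 + 95*π/2.


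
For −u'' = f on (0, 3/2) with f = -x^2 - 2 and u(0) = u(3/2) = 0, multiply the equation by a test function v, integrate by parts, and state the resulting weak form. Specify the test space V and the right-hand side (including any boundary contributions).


V = H^1_0(0, 3/2) (so v(0) = v(3/2) = 0); weak form: ∫_0^3/2 u'v' dx = ∫_0^3/2 (-x^2 - 2) v dx for all v ∈ V.

Multiply both sides by a test function v and integrate from 0 to 3/2:
  ∫_0^3/2 −u''(x) v(x) dx = ∫_0^3/2 f(x) v(x) dx.
Integrate the LHS by parts once:
  ∫_0^3/2 −u'' v dx = −[u'(x) v(x)]_0^3/2 + ∫_0^3/2 u'(x) v'(x) dx.
Thus ∫_0^3/2 u'(x) v'(x) dx = ∫_0^3/2 f(x) v(x) dx + [u'(x) v(x)]_0^3/2.
Choose V so that boundary terms are either known or forced to vanish.
u is Dirichlet: u(0) = u(3/2) = 0. Let V = H^1_0(0, 3/2); then v(0) = v(3/2) = 0, and [u' v]_0^3/2 = 0.
Weak formulation: find u (satisfying any essential BC) such that ∫_0^3/2 u'(x) v'(x) dx = ∫_0^3/2 f v dx for all v ∈ V.
Substituting f(x) = -x^2 - 2, the right-hand side is ∫_0^3/2 (-x^2 - 2) v dx.


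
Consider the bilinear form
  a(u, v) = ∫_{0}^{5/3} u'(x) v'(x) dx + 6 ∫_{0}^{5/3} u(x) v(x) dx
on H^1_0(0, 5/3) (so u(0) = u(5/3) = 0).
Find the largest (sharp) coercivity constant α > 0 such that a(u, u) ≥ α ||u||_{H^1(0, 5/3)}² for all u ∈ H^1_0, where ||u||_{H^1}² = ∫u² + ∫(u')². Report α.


α = 1

Coercivity of a(·,·) on H^1_0(0, 5/3) means a(u, u) ≥ α ||u||_{H^1}² for every u ∈ H^1_0.
The interval has length L = 5/3, and Poincaré/coercivity depend only on L. Here a(u, u) = ∫(u')² + (6)·∫u².
Here c = 6 ≥ 1, so a(u,u) = ∫(u')² + c∫u² ≥ ∫(u')² + ∫u² = ||u||_{H^1}², i.e. α = 1 works. No larger α is possible: a(u,u) ≥ α||u||_{H^1}² means (1−α)∫(u')² ≥ (α−c)∫u², and for the modes u_n = sin(nπ(x−x₀)/L) (x₀ the left endpoint) one has ∫u_n²/∫(u_n')² = (L/(nπ))² → 0, so a(u_n,u_n)/||u_n||_{H^1}² → 1. Hence the optimal constant is α = 1.
Therefore α = 1.


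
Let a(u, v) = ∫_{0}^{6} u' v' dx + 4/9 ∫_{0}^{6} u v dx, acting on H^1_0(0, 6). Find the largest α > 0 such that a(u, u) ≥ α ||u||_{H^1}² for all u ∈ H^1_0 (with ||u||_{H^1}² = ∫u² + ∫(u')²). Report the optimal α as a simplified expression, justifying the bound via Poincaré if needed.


α = (π^2 + 16)/(π^2 + 36)

Coercivity of a(·,·) on H^1_0(0, 6) means a(u, u) ≥ α ||u||_{H^1}² for every u ∈ H^1_0.
The interval has length L = 6, and Poincaré/coercivity depend only on L. Here a(u, u) = ∫(u')² + (4/9)·∫u².
Here 0 < c = 4/9 < 1. The condition a(u,u) ≥ α||u||_{H^1}² reads (1−α)∫(u')² ≥ (α−c)∫u². Any admissible α is ≤ 1 (rapidly oscillating u have ∫u²/∫(u')² → 0), and α = 1 would force 0 ≥ (1−c)∫u², impossible since c < 1; so 1−α > 0. By the sharp Poincaré inequality on H^1_0 of an interval of length L, ∫(u')² ≥ (π/L)²∫u² with equality for the first sine mode sin(π(x−x₀)/L) (x₀ the left endpoint), so the inequality holds for all u iff (1−α)(π/L)² ≥ α − c, i.e. α ≤ ((π/L)² + c)/((π/L)² + 1) = (1 + c(L/π)²)/(1 + (L/π)²). With (π/L)² = π^2/36 and c = 4/9, the largest admissible constant is α = ((π/L)² + c)/((π/L)² + 1).
Simplifying, α = (π^2 + 16)/(π^2 + 36).


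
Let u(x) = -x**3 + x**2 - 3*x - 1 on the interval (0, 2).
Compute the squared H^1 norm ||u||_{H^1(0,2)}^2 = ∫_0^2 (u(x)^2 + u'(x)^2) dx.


||u||_{H^1}^2 = 4224/35

The H^1 norm (squared) on an interval (0, L) is
  ||u||_{H^1}^2 = ∫_0^L u(x)^2 dx + ∫_0^L u'(x)^2 dx.
Compute u'(x) = -3*x**2 + 2*x - 3.
Then u(x)^2 = x**6 - 2*x**5 + 7*x**4 - 4*x**3 + 7*x**2 + 6*x + 1 and u'(x)^2 = 9*x**4 - 12*x**3 + 22*x**2 - 12*x + 9.
Integrate each monomial from 0 to 2 using ∫_0^2 c·x^n dx = c·2^(n+1)/(n+1):
  ∫_0^2 u(x)^2 dx = ∫_0^2 (x^6 - 2*x^5 + 7*x^4 - 4*x^3 + 7*x^2 + 6*x + 1) dx. Term by term:
    ∫_0^2 x^6 dx = 128/7;  ∫_0^2 -2*x^5 dx = -64/3;  ∫_0^2 7*x^4 dx = 224/5;
    ∫_0^2 -4*x^3 dx = -16;  ∫_0^2 7*x^2 dx = 56/3;  ∫_0^2 6*x dx = 12;
    ∫_0^2 1 dx = 2.
  Sum: 128/7 − 64/3 + 224/5 − 16 + 56/3 + 12 + 2 = 6134/105.
  ∫_0^2 u'(x)^2 dx = ∫_0^2 (9*x^4 - 12*x^3 + 22*x^2 - 12*x + 9) dx. Term by term:
    ∫_0^2 9*x^4 dx = 288/5;  ∫_0^2 -12*x^3 dx = -48;  ∫_0^2 22*x^2 dx = 176/3;
    ∫_0^2 -12*x dx = -24;  ∫_0^2 9 dx = 18.
  Sum: 288/5 − 48 + 176/3 − 24 + 18 = 934/15.
Adding: ||u||_{H^1}^2 = 6134/105 + 934/15 = 4224/35.


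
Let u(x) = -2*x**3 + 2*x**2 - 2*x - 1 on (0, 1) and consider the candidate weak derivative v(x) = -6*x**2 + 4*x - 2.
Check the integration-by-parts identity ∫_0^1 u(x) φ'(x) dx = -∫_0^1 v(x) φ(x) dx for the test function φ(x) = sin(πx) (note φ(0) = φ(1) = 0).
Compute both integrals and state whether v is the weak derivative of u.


LHS = -24/π^3 + 6/π, RHS = -24/π^3 + 6/π. Yes, v = u' weakly.

u(x) = -2*x**3 + 2*x**2 - 2*x - 1, classical derivative u'(x) = -6*x**2 + 4*x - 2.
φ(x) = sin(πx), so φ'(x) = π*cos(π*x).
Note φ(0) = φ(1) = 0, so the boundary term u·φ vanishes.
LHS = ∫_0^1 u(x) φ'(x) dx = ∫_0^1 (-2*π*x^3*cos(π*x) + 2*π*x^2*cos(π*x) - 2*π*x*cos(π*x) - π*cos(π*x)) dx. Term by term:
  ∫_0^1 -π*cos(π*x) dx = 0;  ∫_0^1 -2*π*x*cos(π*x) dx = 4/π;  ∫_0^1 -2*π*x^3*cos(π*x) dx = -24/π^3 + 6/π;
  ∫_0^1 2*π*x^2*cos(π*x) dx = -4/π.
Sum: 0 + 4/π + -24/π^3 + 6/π − 4/π = -24/π^3 + 6/π.
So LHS = -24/π^3 + 6/π.
∫_0^1 v(x) φ(x) dx = ∫_0^1 (-6*x^2*sin(π*x) + 4*x*sin(π*x) - 2*sin(π*x)) dx. Term by term:
  ∫_0^1 -2*sin(π*x) dx = -4/π;  ∫_0^1 -6*x^2*sin(π*x) dx = -6/π + 24/π^3;  ∫_0^1 4*x*sin(π*x) dx = 4/π.
Sum: -4/π + -6/π + 24/π^3 + 4/π = -6/π + 24/π^3.
So RHS = -∫_0^1 v(x) φ(x) dx = -24/π^3 + 6/π.
LHS = RHS, so the identity holds for this test φ.
Moreover u is smooth here and v(x) = u'(x) = -6*x**2 + 4*x - 2 pointwise, so the identity holds for every test function. Hence v is the weak derivative of u.


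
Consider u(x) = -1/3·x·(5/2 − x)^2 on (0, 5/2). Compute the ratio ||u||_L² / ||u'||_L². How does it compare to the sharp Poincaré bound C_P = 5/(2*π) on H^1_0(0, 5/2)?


||u||_L² / ||u'||_L² = 5*sqrt(14)/28 < C_P = 5/(2*π).

u(x) = -1/3·x·(5/2 − x)^2, so u'(x) = (5 - 6*x)*(2*x - 5)/12.
u(x) = -1/3·x·(5/2 − x)^2 vanishes at x = 0 and x = 5/2, so u ∈ H^1_0(0, 5/2). Differentiate via the product rule and integrate the resulting polynomials term by term.
  ∫_0^5/2 u² dx = ∫_0^5/2 (x^6/9 - 10*x^5/9 + 25*x^4/6 - 125*x^3/18 + 625*x^2/144) dx. Term by term:
    ∫_0^5/2 x^6/9 dx = 78125/8064;  ∫_0^5/2 -10*x^5/9 dx = -78125/1728;  ∫_0^5/2 25*x^4/6 dx = 15625/192;
    ∫_0^5/2 -125*x^3/18 dx = -78125/1152;  ∫_0^5/2 625*x^2/144 dx = 78125/3456.
  Sum: 78125/8064 − 78125/1728 + 15625/192 − 78125/1152 + 78125/3456 = 15625/24192.
  ∫_0^5/2 (u')² dx = ∫_0^5/2 (x^4 - 20*x^3/3 + 275*x^2/18 - 125*x/9 + 625/144) dx. Term by term:
    ∫_0^5/2 x^4 dx = 625/32;  ∫_0^5/2 -20*x^3/3 dx = -3125/48;  ∫_0^5/2 275*x^2/18 dx = 34375/432;
    ∫_0^5/2 -125*x/9 dx = -3125/72;  ∫_0^5/2 625/144 dx = 3125/288.
  Sum: 625/32 − 3125/48 + 34375/432 − 3125/72 + 3125/288 = 625/432.
∫_0^5/2 u² dx = 15625/24192, so ||u||_L² = 125*sqrt(42)/1008.
∫_0^5/2 (u')² dx = 625/432, so ||u'||_L² = 25*sqrt(3)/36.
Ratio ||u||_L² / ||u'||_L² = 5*sqrt(14)/28.
Sharp Poincaré constant on H^1_0(0, 5/2) is C_P = L/π = 5/(2*π), achieved by sin(2*π/5·x).
A polynomial bump cannot attain the sharp Poincaré constant (only the first sine eigenfunction does), so the ratio is strictly less than C_P, consistent with ||u||_L² ≤ C_P ||u'||_L².


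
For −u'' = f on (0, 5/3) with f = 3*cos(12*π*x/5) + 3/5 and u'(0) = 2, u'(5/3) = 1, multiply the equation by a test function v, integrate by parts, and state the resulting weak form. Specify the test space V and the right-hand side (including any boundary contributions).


V = H^1(0, 5/3) (v unrestricted at boundary; u is determined up to an additive constant); weak form: ∫_0^5/3 u'v' dx = ∫_0^5/3 (3*cos(12*π*x/5) + 3/5) v dx + v(5/3) − 2·v(0) for all v ∈ V.

Multiply both sides by a test function v and integrate from 0 to 5/3:
  ∫_0^5/3 −u''(x) v(x) dx = ∫_0^5/3 f(x) v(x) dx.
Integrate the LHS by parts once:
  ∫_0^5/3 −u'' v dx = −[u'(x) v(x)]_0^5/3 + ∫_0^5/3 u'(x) v'(x) dx.
Thus ∫_0^5/3 u'(x) v'(x) dx = ∫_0^5/3 f(x) v(x) dx + [u'(x) v(x)]_0^5/3.
Choose V so that boundary terms are either known or forced to vanish.
u has inhomogeneous Neumann u'(0) = 2, u'(5/3) = 1. [u' v]_0^5/3 = (1)·v(5/3) − (2)·v(0) = v(5/3) − 2·v(0). Take V = H^1(0, 5/3); boundary term becomes part of RHS.
Weak formulation: find u (satisfying any essential BC) such that ∫_0^5/3 u'(x) v'(x) dx = ∫_0^5/3 f v dx + v(5/3) − 2·v(0) for all v ∈ V (Neumann data are natural BCs: they enter the RHS as boundary terms).
Substituting f(x) = 3*cos(12*π*x/5) + 3/5, the right-hand side is ∫_0^5/3 (3*cos(12*π*x/5) + 3/5) v dx + v(5/3) − 2·v(0).
Compatibility check (pure Neumann): taking v ≡ 1 ∈ V gives 0 = ∫_0^5/3 f dx + (1) − (2), i.e. ∫_0^5/3 f dx must equal u'(0) − u'(5/3) = 1. Indeed ∫_0^5/3 (3*cos(12*π*x/5) + 3/5) dx = 1, so the data are compatible. The solution is then unique only up to an additive constant (fix it e.g. by requiring ∫_0^5/3 u dx = 0).


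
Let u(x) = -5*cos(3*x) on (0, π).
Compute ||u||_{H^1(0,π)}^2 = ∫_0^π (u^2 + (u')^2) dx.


||u||_{H^1(0,π)}^2 = 125*π

u'(x) = 15*sin(3*x).
Expand u² and (u')² and integrate term by term on (0, π), using: for integers n ≥ 1, ∫_0^π sin²(nx) dx = ∫_0^π cos²(nx) dx = π/2; for n ≠ n', ∫_0^π sin(nx)sin(n'x) dx = ∫_0^π cos(nx)cos(n'x) dx = 0; and by product-to-sum, ∫_0^π sin(nx)cos(n'x) dx = ½∫_0^π [sin((n+n')x) + sin((n−n')x)] dx, which is 0 when n+n' is even and 2n/(n²−n'²) when n+n' is odd (it need not vanish on (0, π)).
  u² squared terms: (-5)²·∫cos(3x)² dx = 25·π/2 = 25*π/2.
  So ∫_0^π u² dx = 25*π/2.
  (u')² squared terms: (15)²·∫sin(3x)² dx = 225·π/2 = 225*π/2.
  So ∫_0^π (u')² dx = 225*π/2.
||u||_{H^1}^2 = (25*π/2) + (225*π/2) = 125*π.


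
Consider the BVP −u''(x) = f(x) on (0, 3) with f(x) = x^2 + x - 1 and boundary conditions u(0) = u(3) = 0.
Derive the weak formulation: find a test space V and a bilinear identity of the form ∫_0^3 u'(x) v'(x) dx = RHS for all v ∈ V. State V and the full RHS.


V = H^1_0(0, 3) (so v(0) = v(3) = 0); weak form: ∫_0^3 u'v' dx = ∫_0^3 (x^2 + x - 1) v dx for all v ∈ V.

Multiply both sides by a test function v and integrate from 0 to 3:
  ∫_0^3 −u''(x) v(x) dx = ∫_0^3 f(x) v(x) dx.
Integrate the LHS by parts once:
  ∫_0^3 −u'' v dx = −[u'(x) v(x)]_0^3 + ∫_0^3 u'(x) v'(x) dx.
Thus ∫_0^3 u'(x) v'(x) dx = ∫_0^3 f(x) v(x) dx + [u'(x) v(x)]_0^3.
Choose V so that boundary terms are either known or forced to vanish.
u is Dirichlet: u(0) = u(3) = 0. Let V = H^1_0(0, 3); then v(0) = v(3) = 0, and [u' v]_0^3 = 0.
Weak formulation: find u (satisfying any essential BC) such that ∫_0^3 u'(x) v'(x) dx = ∫_0^3 f v dx for all v ∈ V.
Substituting f(x) = x^2 + x - 1, the right-hand side is ∫_0^3 (x^2 + x - 1) v dx.


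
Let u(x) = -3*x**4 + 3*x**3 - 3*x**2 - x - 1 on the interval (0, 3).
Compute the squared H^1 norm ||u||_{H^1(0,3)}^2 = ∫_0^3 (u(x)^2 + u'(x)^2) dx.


||u||_{H^1}^2 = 5685321/140

The H^1 norm (squared) on an interval (0, L) is
  ||u||_{H^1}^2 = ∫_0^L u(x)^2 dx + ∫_0^L u'(x)^2 dx.
Compute u'(x) = -12*x**3 + 9*x**2 - 6*x - 1.
Then u(x)^2 = 9*x**8 - 18*x**7 + 27*x**6 - 12*x**5 + 9*x**4 + 7*x**2 + 2*x + 1 and u'(x)^2 = 144*x**6 - 216*x**5 + 225*x**4 - 84*x**3 + 18*x**2 + 12*x + 1.
Integrate each monomial from 0 to 3 using ∫_0^3 c·x^n dx = c·3^(n+1)/(n+1):
  ∫_0^3 u(x)^2 dx = ∫_0^3 (9*x^8 - 18*x^7 + 27*x^6 - 12*x^5 + 9*x^4 + 7*x^2 + 2*x + 1) dx. Term by term:
    ∫_0^3 9*x^8 dx = 19683;  ∫_0^3 -18*x^7 dx = -59049/4;  ∫_0^3 27*x^6 dx = 59049/7;
    ∫_0^3 -12*x^5 dx = -1458;  ∫_0^3 9*x^4 dx = 2187/5;  ∫_0^3 7*x^2 dx = 63;
    ∫_0^3 2*x dx = 9;  ∫_0^3 1 dx = 3.
  Sum: 19683 − 59049/4 + 59049/7 − 1458 + 2187/5 + 63 + 9 + 3 = 1737501/140.
  ∫_0^3 u'(x)^2 dx = ∫_0^3 (144*x^6 - 216*x^5 + 225*x^4 - 84*x^3 + 18*x^2 + 12*x + 1) dx. Term by term:
    ∫_0^3 144*x^6 dx = 314928/7;  ∫_0^3 -216*x^5 dx = -26244;  ∫_0^3 225*x^4 dx = 10935;
    ∫_0^3 -84*x^3 dx = -1701;  ∫_0^3 18*x^2 dx = 162;  ∫_0^3 12*x dx = 54;
    ∫_0^3 1 dx = 3.
  Sum: 314928/7 − 26244 + 10935 − 1701 + 162 + 54 + 3 = 197391/7.
Adding: ||u||_{H^1}^2 = 1737501/140 + 197391/7 = 5685321/140.


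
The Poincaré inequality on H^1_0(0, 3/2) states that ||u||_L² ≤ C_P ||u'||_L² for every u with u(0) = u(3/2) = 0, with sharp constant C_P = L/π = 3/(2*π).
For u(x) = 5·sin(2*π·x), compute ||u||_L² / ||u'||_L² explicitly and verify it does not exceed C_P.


||u||_L² / ||u'||_L² = 1/(2*π) < C_P = 3/(2*π).

u(x) = 5·sin(2*π·x), so u'(x) = 10*π*cos(2*π*x).
Writing u(x) = A·sin(kπx/L) with A = 5 and k = 3, use ∫_0^L sin²(kπx/L) dx = L/2 and ∫_0^L cos²(kπx/L) dx = L/2.
u² = 25·sin²(2*π·x) and (u')² = 100*π^2·cos²(2*π·x), and each of sin², cos² integrates to L/2 = 3/4 over (0, 3/2).
∫_0^3/2 u² dx = 75/4, so ||u||_L² = 5*sqrt(3)/2.
∫_0^3/2 (u')² dx = 75*π^2, so ||u'||_L² = 5*sqrt(3)*π.
Ratio ||u||_L² / ||u'||_L² = 1/(2*π).
Sharp Poincaré constant on H^1_0(0, 3/2) is C_P = L/π = 3/(2*π), achieved by sin(2*π/3·x).
This is the k = 3 harmonic; the ratio L/(kπ) is strictly less than C_P = L/π, consistent with the sharp inequality ||u||_L² ≤ C_P ||u'||_L².


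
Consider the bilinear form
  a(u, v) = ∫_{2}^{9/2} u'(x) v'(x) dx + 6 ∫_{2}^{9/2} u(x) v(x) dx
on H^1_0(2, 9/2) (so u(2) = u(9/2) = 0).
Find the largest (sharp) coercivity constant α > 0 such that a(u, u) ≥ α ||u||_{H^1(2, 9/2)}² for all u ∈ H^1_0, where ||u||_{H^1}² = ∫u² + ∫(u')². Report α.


α = 1

Coercivity of a(·,·) on H^1_0(2, 9/2) means a(u, u) ≥ α ||u||_{H^1}² for every u ∈ H^1_0.
The interval has length L = 5/2, and Poincaré/coercivity depend only on L. Here a(u, u) = ∫(u')² + (6)·∫u².
Here c = 6 ≥ 1, so a(u,u) = ∫(u')² + c∫u² ≥ ∫(u')² + ∫u² = ||u||_{H^1}², i.e. α = 1 works. No larger α is possible: a(u,u) ≥ α||u||_{H^1}² means (1−α)∫(u')² ≥ (α−c)∫u², and for the modes u_n = sin(nπ(x−x₀)/L) (x₀ the left endpoint) one has ∫u_n²/∫(u_n')² = (L/(nπ))² → 0, so a(u_n,u_n)/||u_n||_{H^1}² → 1. Hence the optimal constant is α = 1.
Therefore α = 1.


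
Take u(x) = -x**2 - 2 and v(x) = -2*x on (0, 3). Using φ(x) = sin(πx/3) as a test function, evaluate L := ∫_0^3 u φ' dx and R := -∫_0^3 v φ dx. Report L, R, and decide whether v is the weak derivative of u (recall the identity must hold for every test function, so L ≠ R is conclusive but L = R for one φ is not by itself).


LHS = 18/π, RHS = 18/π. Yes, v = u' weakly.

u(x) = -x**2 - 2, classical derivative u'(x) = -2*x.
φ(x) = sin(πx/3), so φ'(x) = π*cos(π*x/3)/3.
Note φ(0) = φ(3) = 0, so the boundary term u·φ vanishes.
LHS = ∫_0^3 u(x) φ'(x) dx = ∫_0^3 (-π*x^2*cos(π*x/3)/3 - 2*π*cos(π*x/3)/3) dx. Term by term:
  ∫_0^3 -2*π*cos(π*x/3)/3 dx = 0;  ∫_0^3 -π*x^2*cos(π*x/3)/3 dx = 18/π.
Sum: 0 + 18/π = 18/π.
So LHS = 18/π.
∫_0^3 v(x) φ(x) dx = ∫_0^3 (-2*x*sin(π*x/3)) dx. Term by term:
  ∫_0^3 -2*x*sin(π*x/3) dx = -18/π.
So RHS = -∫_0^3 v(x) φ(x) dx = 18/π.
LHS = RHS, so the identity holds for this test φ.
Moreover u is smooth here and v(x) = u'(x) = -2*x pointwise, so the identity holds for every test function. Hence v is the weak derivative of u.


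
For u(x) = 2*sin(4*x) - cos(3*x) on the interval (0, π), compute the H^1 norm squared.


||u||_{H^1(0,π)}^2 = -320/7 + 39*π

u'(x) = 3*sin(3*x) + 8*cos(4*x).
Expand u² and (u')² and integrate term by term on (0, π), using: for integers n ≥ 1, ∫_0^π sin²(nx) dx = ∫_0^π cos²(nx) dx = π/2; for n ≠ n', ∫_0^π sin(nx)sin(n'x) dx = ∫_0^π cos(nx)cos(n'x) dx = 0; and by product-to-sum, ∫_0^π sin(nx)cos(n'x) dx = ½∫_0^π [sin((n+n')x) + sin((n−n')x)] dx, which is 0 when n+n' is even and 2n/(n²−n'²) when n+n' is odd (it need not vanish on (0, π)).
  u² squared terms: (-1)²·∫cos(3x)² dx = 1·π/2 = π/2;  (2)²·∫sin(4x)² dx = 4·π/2 = 2*π.
  u² cross terms: 2·(-1)·(2)·∫cos(3x)·sin(4x) dx = -4·(8/7) = -32/7.
  So ∫_0^π u² dx = π/2 + 2*π − 32/7 = -32/7 + 5*π/2.
  (u')² squared terms: (3)²·∫sin(3x)² dx = 9·π/2 = 9*π/2;  (8)²·∫cos(4x)² dx = 64·π/2 = 32*π.
  (u')² cross terms: 2·(3)·(8)·∫sin(3x)·cos(4x) dx = 48·(-6/7) = -288/7.
  So ∫_0^π (u')² dx = 9*π/2 + 32*π − 288/7 = -288/7 + 73*π/2.
||u||_{H^1}^2 = (-32/7 + 5*π/2) + (-288/7 + 73*π/2) = -320/7 + 39*π.


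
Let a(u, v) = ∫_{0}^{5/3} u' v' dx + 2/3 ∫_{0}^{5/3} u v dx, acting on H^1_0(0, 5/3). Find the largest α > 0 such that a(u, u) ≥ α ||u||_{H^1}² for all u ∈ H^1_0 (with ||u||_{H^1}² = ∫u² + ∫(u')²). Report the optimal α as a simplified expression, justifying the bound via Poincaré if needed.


α = (50 + 27*π^2)/(3*(25 + 9*π^2))

Coercivity of a(·,·) on H^1_0(0, 5/3) means a(u, u) ≥ α ||u||_{H^1}² for every u ∈ H^1_0.
The interval has length L = 5/3, and Poincaré/coercivity depend only on L. Here a(u, u) = ∫(u')² + (2/3)·∫u².
Here 0 < c = 2/3 < 1. The condition a(u,u) ≥ α||u||_{H^1}² reads (1−α)∫(u')² ≥ (α−c)∫u². Any admissible α is ≤ 1 (rapidly oscillating u have ∫u²/∫(u')² → 0), and α = 1 would force 0 ≥ (1−c)∫u², impossible since c < 1; so 1−α > 0. By the sharp Poincaré inequality on H^1_0 of an interval of length L, ∫(u')² ≥ (π/L)²∫u² with equality for the first sine mode sin(π(x−x₀)/L) (x₀ the left endpoint), so the inequality holds for all u iff (1−α)(π/L)² ≥ α − c, i.e. α ≤ ((π/L)² + c)/((π/L)² + 1) = (1 + c(L/π)²)/(1 + (L/π)²). With (π/L)² = 9*π^2/25 and c = 2/3, the largest admissible constant is α = ((π/L)² + c)/((π/L)² + 1).
Simplifying, α = (50 + 27*π^2)/(3*(25 + 9*π^2)).


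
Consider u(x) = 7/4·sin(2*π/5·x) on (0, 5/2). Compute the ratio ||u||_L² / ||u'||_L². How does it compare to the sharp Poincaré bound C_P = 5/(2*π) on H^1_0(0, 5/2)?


||u||_L² / ||u'||_L² = 5/(2*π) = C_P.

u(x) = 7/4·sin(2*π/5·x), so u'(x) = 7*π*cos(2*π*x/5)/10.
Writing u(x) = A·sin(kπx/L) with A = 7/4 and k = 1, use ∫_0^L sin²(kπx/L) dx = L/2 and ∫_0^L cos²(kπx/L) dx = L/2.
u² = 49/16·sin²(2*π/5·x) and (u')² = 49*π^2/100·cos²(2*π/5·x), and each of sin², cos² integrates to L/2 = 5/4 over (0, 5/2).
∫_0^5/2 u² dx = 245/64, so ||u||_L² = 7*sqrt(5)/8.
∫_0^5/2 (u')² dx = 49*π^2/80, so ||u'||_L² = 7*sqrt(5)*π/20.
Ratio ||u||_L² / ||u'||_L² = 5/(2*π).
Sharp Poincaré constant on H^1_0(0, 5/2) is C_P = L/π = 5/(2*π), achieved by sin(2*π/5·x).
This is the k = 1 eigenfunction (up to amplitude), so the ratio equals the sharp Poincaré constant exactly.


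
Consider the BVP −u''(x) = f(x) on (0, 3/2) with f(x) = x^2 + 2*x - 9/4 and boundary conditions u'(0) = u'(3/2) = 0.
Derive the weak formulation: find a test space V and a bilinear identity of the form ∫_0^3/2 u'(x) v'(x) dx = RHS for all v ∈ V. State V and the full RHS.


V = H^1(0, 3/2) (no boundary constraint on v; u is determined up to an additive constant); weak form: ∫_0^3/2 u'v' dx = ∫_0^3/2 (x^2 + 2*x - 9/4) v dx for all v ∈ V.

Multiply both sides by a test function v and integrate from 0 to 3/2:
  ∫_0^3/2 −u''(x) v(x) dx = ∫_0^3/2 f(x) v(x) dx.
Integrate the LHS by parts once:
  ∫_0^3/2 −u'' v dx = −[u'(x) v(x)]_0^3/2 + ∫_0^3/2 u'(x) v'(x) dx.
Thus ∫_0^3/2 u'(x) v'(x) dx = ∫_0^3/2 f(x) v(x) dx + [u'(x) v(x)]_0^3/2.
Choose V so that boundary terms are either known or forced to vanish.
u has homogeneous Neumann: u'(0) = u'(3/2) = 0. So [u' v]_0^3/2 = 0·v(3/2) − 0·v(0) = 0 for any v; take V = H^1(0, 3/2).
Weak formulation: find u (satisfying any essential BC) such that ∫_0^3/2 u'(x) v'(x) dx = ∫_0^3/2 f v dx for all v ∈ V (homogeneous Neumann, so boundary terms vanish).
Substituting f(x) = x^2 + 2*x - 9/4, the right-hand side is ∫_0^3/2 (x^2 + 2*x - 9/4) v dx.
Compatibility check (pure Neumann): taking v ≡ 1 ∈ V gives 0 = ∫_0^3/2 f dx + (0) − (0), i.e. ∫_0^3/2 f dx must equal u'(0) − u'(3/2) = 0. Indeed ∫_0^3/2 (x^2 + 2*x - 9/4) dx = 0, so the data are compatible. The solution is then unique only up to an additive constant (fix it e.g. by requiring ∫_0^3/2 u dx = 0).
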